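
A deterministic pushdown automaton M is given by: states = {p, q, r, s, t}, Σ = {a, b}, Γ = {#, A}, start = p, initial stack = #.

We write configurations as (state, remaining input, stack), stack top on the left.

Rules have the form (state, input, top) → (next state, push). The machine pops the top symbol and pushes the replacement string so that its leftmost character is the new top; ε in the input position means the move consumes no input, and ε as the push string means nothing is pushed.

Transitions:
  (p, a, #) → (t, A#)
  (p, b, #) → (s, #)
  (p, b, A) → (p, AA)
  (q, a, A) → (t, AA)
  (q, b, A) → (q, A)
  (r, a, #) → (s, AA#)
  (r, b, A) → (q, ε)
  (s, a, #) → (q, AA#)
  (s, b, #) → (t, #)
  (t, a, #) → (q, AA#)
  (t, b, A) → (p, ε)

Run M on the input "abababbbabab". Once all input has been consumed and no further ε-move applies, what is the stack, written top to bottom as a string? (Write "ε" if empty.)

(p, abababbbabab, #) ⊢ (t, bababbbabab, A#) ⊢ (p, ababbbabab, #) ⊢ (t, babbbabab, A#) ⊢ (p, abbbabab, #) ⊢ (t, bbbabab, A#) ⊢ (p, bbabab, #) ⊢ (s, babab, #) ⊢ (t, abab, #) ⊢ (q, bab, AA#) ⊢ (q, ab, AA#) ⊢ (t, b, AAA#) ⊢ (p, ε, AA#)
All input consumed in state p with stack AA#.

AA#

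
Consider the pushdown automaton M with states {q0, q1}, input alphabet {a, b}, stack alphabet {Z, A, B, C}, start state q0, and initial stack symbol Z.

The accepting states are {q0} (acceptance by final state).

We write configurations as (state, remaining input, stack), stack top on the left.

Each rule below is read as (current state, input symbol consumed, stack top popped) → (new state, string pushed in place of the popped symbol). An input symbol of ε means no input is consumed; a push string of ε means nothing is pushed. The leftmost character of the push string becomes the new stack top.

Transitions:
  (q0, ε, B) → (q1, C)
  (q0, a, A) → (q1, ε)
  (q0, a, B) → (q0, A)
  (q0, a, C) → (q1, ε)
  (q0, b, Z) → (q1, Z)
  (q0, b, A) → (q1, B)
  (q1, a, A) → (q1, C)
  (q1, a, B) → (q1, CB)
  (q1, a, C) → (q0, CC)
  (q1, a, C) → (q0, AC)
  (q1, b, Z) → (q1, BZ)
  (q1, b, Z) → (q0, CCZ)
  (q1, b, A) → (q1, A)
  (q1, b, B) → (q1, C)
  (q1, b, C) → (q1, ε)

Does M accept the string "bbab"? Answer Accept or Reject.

No computation consumes all input and reaches a final state.

Reject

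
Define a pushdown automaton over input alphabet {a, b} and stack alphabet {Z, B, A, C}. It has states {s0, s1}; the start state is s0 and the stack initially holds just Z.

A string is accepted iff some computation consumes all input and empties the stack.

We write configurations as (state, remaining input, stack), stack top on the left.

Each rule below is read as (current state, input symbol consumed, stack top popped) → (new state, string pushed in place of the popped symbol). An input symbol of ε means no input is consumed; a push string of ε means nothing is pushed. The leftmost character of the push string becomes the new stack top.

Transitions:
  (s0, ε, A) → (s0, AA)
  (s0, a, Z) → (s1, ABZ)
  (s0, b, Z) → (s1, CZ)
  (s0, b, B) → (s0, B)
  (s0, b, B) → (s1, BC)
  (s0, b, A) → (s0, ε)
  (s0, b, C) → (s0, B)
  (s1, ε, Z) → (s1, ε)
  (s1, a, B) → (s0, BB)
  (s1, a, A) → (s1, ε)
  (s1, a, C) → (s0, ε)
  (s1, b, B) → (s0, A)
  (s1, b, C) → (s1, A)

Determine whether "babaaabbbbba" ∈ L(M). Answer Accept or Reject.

Accept

One accepting computation: (s0, babaaabbbbba, Z) ⊢ (s1, abaaabbbbba, CZ) ⊢ (s0, baaabbbbba, Z) ⊢ (s1, aaabbbbba, CZ) ⊢ (s0, aabbbbba, Z) ⊢ (s1, abbbbba, ABZ) ⊢ (s1, bbbbba, BZ) ⊢ (s0, bbbba, AZ) ⊢ (s0, bbbba, AAZ) ⊢ (s0, bbba, AZ) ⊢ (s0, bba, Z) ⊢ (s1, ba, CZ) ⊢ (s1, a, AZ) ⊢ (s1, ε, Z) ⊢ (s1, ε, ε)
All input consumed and the stack is empty.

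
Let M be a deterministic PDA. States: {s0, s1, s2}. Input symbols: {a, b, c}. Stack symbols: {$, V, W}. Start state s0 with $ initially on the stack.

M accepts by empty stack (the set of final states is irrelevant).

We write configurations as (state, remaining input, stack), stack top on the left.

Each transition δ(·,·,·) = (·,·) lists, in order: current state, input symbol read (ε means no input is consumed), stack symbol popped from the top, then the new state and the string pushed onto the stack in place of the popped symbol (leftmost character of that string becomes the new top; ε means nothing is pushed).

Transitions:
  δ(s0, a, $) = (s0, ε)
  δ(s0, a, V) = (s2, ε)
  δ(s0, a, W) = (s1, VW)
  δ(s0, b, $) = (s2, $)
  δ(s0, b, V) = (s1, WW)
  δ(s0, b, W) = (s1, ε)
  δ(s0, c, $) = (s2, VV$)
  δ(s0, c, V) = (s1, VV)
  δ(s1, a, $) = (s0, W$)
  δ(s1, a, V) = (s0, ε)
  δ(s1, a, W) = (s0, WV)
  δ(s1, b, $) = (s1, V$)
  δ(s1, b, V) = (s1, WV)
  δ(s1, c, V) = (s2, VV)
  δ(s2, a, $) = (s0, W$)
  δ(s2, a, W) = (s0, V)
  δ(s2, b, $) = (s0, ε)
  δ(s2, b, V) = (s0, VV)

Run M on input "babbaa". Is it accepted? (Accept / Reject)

(s0, babbaa, $)
  read b, top $: go to s2, push $ → (s2, abbaa, $)
  read a, top $: go to s0, push W$ → (s0, bbaa, W$)
  read b, top W: go to s1, push ε → (s1, baa, $)
  read b, top $: go to s1, push V$ → (s1, aa, V$)
  read a, top V: go to s0, push ε → (s0, a, $)
  read a, top $: go to s0, push ε → (s0, ε, ε)
All input consumed and the stack is empty.

Accept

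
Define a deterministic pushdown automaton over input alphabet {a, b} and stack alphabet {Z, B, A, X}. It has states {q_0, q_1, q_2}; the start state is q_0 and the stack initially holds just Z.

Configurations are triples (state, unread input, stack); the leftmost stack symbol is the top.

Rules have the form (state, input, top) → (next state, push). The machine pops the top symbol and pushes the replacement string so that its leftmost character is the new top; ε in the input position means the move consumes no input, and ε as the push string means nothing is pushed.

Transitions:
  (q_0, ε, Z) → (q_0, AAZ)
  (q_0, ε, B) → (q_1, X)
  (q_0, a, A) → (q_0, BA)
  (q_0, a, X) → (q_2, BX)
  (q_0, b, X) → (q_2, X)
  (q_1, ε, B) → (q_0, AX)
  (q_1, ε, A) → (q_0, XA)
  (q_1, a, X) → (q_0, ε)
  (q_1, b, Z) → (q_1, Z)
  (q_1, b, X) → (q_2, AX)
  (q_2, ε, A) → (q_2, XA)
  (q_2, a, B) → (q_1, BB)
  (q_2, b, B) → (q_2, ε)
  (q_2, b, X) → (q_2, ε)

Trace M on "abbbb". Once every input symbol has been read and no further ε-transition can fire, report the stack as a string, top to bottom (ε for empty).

XAXAAZ

(q_0, abbbb, Z) ⊢ (q_0, abbbb, AAZ) ⊢ (q_0, bbbb, BAAZ) ⊢ (q_1, bbbb, XAAZ) ⊢ (q_2, bbb, AXAAZ) ⊢ (q_2, bbb, XAXAAZ) ⊢ (q_2, bb, AXAAZ) ⊢ (q_2, bb, XAXAAZ) ⊢ (q_2, b, AXAAZ) ⊢ (q_2, b, XAXAAZ) ⊢ (q_2, ε, AXAAZ) ⊢ (q_2, ε, XAXAAZ)
All input consumed in state q_2 with stack XAXAAZ.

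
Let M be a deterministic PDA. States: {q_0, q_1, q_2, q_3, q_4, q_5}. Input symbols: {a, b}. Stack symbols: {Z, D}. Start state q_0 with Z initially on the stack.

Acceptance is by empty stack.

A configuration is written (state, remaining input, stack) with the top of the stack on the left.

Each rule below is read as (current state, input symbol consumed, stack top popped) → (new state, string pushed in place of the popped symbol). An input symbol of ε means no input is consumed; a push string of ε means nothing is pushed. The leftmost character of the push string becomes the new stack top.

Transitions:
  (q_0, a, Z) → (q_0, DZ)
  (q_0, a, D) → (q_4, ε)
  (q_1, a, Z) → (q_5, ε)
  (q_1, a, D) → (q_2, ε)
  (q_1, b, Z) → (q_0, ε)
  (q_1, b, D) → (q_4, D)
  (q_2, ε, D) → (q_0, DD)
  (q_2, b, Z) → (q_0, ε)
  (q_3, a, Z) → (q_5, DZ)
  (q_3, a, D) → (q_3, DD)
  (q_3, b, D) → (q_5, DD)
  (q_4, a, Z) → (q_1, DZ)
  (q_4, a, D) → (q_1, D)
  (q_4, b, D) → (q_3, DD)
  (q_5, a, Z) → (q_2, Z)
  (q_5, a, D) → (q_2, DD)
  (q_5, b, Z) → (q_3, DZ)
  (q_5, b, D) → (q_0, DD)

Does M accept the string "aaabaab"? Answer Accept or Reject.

Accept

(q_0, aaabaab, Z)
  read a, top Z: go to q_0, push DZ → (q_0, aabaab, DZ)
  read a, top D: go to q_4, push ε → (q_4, abaab, Z)
  read a, top Z: go to q_1, push DZ → (q_1, baab, DZ)
  read b, top D: go to q_4, push D → (q_4, aab, DZ)
  read a, top D: go to q_1, push D → (q_1, ab, DZ)
  read a, top D: go to q_2, push ε → (q_2, b, Z)
  read b, top Z: go to q_0, push ε → (q_0, ε, ε)
All input consumed and the stack is empty.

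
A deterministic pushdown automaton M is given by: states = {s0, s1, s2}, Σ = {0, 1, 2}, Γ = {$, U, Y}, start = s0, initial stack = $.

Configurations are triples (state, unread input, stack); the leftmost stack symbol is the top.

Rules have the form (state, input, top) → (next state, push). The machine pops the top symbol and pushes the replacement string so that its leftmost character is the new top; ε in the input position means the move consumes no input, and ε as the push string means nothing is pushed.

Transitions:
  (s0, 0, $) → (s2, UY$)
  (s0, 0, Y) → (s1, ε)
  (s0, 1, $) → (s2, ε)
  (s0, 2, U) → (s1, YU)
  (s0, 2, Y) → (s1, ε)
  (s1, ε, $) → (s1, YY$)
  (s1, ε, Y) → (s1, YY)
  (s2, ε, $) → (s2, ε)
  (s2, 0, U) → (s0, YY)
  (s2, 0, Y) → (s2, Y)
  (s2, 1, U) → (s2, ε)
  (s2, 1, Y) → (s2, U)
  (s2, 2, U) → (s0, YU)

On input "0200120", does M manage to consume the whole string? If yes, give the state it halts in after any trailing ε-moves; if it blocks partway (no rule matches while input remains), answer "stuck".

stuck

(s0, 0200120, $) ⊢ (s2, 200120, UY$) ⊢ (s0, 00120, YUY$) ⊢ (s1, 0120, UY$)
No transition for (s1, 0, top U); M blocks with input 0120 remaining.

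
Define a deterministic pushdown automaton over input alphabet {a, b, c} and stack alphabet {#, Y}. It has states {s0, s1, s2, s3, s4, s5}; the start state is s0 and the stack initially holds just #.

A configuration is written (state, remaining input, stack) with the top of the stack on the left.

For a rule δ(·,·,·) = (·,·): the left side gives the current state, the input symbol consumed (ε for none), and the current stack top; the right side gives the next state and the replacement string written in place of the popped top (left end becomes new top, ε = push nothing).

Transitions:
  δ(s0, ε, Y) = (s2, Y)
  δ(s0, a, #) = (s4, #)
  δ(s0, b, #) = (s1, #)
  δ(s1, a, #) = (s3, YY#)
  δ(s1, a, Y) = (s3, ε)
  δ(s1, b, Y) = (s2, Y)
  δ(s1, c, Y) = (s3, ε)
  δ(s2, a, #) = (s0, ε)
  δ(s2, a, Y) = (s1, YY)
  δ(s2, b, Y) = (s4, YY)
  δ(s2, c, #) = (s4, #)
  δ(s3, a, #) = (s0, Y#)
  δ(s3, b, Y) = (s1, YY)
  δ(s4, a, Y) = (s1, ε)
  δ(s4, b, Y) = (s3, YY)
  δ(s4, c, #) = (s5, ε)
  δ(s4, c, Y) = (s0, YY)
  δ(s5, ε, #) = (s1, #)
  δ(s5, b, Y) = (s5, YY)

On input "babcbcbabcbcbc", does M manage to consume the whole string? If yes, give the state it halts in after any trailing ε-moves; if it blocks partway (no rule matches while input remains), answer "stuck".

(s0, babcbcbabcbcbc, #)
  read b, top #: go to s1, push # → (s1, abcbcbabcbcbc, #)
  read a, top #: go to s3, push YY# → (s3, bcbcbabcbcbc, YY#)
  read b, top Y: go to s1, push YY → (s1, cbcbabcbcbc, YYY#)
  read c, top Y: go to s3, push ε → (s3, bcbabcbcbc, YY#)
  read b, top Y: go to s1, push YY → (s1, cbabcbcbc, YYY#)
  read c, top Y: go to s3, push ε → (s3, babcbcbc, YY#)
  read b, top Y: go to s1, push YY → (s1, abcbcbc, YYY#)
  read a, top Y: go to s3, push ε → (s3, bcbcbc, YY#)
  read b, top Y: go to s1, push YY → (s1, cbcbc, YYY#)
  read c, top Y: go to s3, push ε → (s3, bcbc, YY#)
  read b, top Y: go to s1, push YY → (s1, cbc, YYY#)
  read c, top Y: go to s3, push ε → (s3, bc, YY#)
  read b, top Y: go to s1, push YY → (s1, c, YYY#)
  read c, top Y: go to s3, push ε → (s3, ε, YY#)
All input consumed; M is in state s3.

s3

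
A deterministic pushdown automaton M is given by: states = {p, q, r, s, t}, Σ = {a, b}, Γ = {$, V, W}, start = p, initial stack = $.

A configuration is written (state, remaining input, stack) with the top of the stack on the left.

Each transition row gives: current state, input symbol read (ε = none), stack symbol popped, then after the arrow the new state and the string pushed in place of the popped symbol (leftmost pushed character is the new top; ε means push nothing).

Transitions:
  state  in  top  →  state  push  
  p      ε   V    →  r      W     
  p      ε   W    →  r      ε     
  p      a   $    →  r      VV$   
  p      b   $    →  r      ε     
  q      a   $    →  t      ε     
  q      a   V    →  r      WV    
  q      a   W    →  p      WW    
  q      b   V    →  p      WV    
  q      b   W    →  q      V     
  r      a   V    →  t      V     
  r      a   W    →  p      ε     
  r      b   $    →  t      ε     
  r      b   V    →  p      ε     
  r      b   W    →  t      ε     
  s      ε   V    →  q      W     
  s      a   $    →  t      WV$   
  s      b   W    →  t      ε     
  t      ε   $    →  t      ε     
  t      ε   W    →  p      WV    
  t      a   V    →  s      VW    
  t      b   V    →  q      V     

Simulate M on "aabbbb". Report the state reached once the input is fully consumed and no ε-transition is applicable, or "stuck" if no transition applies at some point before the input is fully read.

(p, aabbbb, $)
  read a, top $: go to r, push VV$ → (r, abbbb, VV$)
  read a, top V: go to t, push V → (t, bbbb, VV$)
  read b, top V: go to q, push V → (q, bbb, VV$)
  read b, top V: go to p, push WV → (p, bb, WVV$)
  ε-move, top W: go to r, push ε → (r, bb, VV$)
  read b, top V: go to p, push ε → (p, b, V$)
  ε-move, top V: go to r, push W → (r, b, W$)
  read b, top W: go to t, push ε → (t, ε, $)
  ε-move, top $: go to t, push ε → (t, ε, ε)
All input consumed; M is in state t.

t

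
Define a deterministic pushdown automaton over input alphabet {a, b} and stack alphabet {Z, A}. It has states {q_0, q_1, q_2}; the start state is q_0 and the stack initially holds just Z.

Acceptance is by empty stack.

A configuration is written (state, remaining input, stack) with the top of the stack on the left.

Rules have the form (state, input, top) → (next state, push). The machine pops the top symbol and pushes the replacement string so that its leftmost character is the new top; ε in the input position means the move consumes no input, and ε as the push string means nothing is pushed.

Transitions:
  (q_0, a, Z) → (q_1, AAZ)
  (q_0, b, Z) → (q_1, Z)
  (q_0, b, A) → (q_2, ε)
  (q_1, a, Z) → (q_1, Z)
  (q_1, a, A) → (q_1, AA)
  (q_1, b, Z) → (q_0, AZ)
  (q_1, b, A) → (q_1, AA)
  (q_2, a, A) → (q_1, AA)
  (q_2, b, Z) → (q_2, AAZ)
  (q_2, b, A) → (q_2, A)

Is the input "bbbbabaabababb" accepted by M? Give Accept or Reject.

(q_0, bbbbabaabababb, Z)
  read b, top Z: go to q_1, push Z → (q_1, bbbabaabababb, Z)
  read b, top Z: go to q_0, push AZ → (q_0, bbabaabababb, AZ)
  read b, top A: go to q_2, push ε → (q_2, babaabababb, Z)
  read b, top Z: go to q_2, push AAZ → (q_2, abaabababb, AAZ)
  read a, top A: go to q_1, push AA → (q_1, baabababb, AAAZ)
  read b, top A: go to q_1, push AA → (q_1, aabababb, AAAAZ)
  read a, top A: go to q_1, push AA → (q_1, abababb, AAAAAZ)
  read a, top A: go to q_1, push AA → (q_1, bababb, AAAAAAZ)
  read b, top A: go to q_1, push AA → (q_1, ababb, AAAAAAAZ)
  read a, top A: go to q_1, push AA → (q_1, babb, AAAAAAAAZ)
  read b, top A: go to q_1, push AA → (q_1, abb, AAAAAAAAAZ)
  read a, top A: go to q_1, push AA → (q_1, bb, AAAAAAAAAAZ)
  read b, top A: go to q_1, push AA → (q_1, b, AAAAAAAAAAAZ)
  read b, top A: go to q_1, push AA → (q_1, ε, AAAAAAAAAAAAZ)
All input consumed; stack is AAAAAAAAAAAAZ, not empty, and no further ε-move applies.

Reject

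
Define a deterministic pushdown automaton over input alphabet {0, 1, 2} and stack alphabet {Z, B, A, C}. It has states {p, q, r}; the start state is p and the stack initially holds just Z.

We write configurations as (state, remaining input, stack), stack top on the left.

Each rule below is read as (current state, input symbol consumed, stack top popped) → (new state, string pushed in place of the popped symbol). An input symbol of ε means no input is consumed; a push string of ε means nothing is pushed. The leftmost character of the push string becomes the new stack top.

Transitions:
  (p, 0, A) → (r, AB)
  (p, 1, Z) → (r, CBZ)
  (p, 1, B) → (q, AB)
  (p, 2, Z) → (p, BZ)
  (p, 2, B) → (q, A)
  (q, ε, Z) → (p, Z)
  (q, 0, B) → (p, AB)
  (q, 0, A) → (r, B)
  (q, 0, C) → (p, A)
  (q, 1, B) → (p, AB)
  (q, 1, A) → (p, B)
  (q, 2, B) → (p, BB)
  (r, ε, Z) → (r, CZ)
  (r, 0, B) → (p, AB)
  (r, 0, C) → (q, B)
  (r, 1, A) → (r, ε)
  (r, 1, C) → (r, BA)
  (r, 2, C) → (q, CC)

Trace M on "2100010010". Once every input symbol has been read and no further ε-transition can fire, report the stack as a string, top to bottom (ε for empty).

(p, 2100010010, Z)
  read 2, top Z: go to p, push BZ → (p, 100010010, BZ)
  read 1, top B: go to q, push AB → (q, 00010010, ABZ)
  read 0, top A: go to r, push B → (r, 0010010, BBZ)
  read 0, top B: go to p, push AB → (p, 010010, ABBZ)
  read 0, top A: go to r, push AB → (r, 10010, ABBBZ)
  read 1, top A: go to r, push ε → (r, 0010, BBBZ)
  read 0, top B: go to p, push AB → (p, 010, ABBBZ)
  read 0, top A: go to r, push AB → (r, 10, ABBBBZ)
  read 1, top A: go to r, push ε → (r, 0, BBBBZ)
  read 0, top B: go to p, push AB → (p, ε, ABBBBZ)
All input consumed in state p with stack ABBBBZ.

ABBBBZ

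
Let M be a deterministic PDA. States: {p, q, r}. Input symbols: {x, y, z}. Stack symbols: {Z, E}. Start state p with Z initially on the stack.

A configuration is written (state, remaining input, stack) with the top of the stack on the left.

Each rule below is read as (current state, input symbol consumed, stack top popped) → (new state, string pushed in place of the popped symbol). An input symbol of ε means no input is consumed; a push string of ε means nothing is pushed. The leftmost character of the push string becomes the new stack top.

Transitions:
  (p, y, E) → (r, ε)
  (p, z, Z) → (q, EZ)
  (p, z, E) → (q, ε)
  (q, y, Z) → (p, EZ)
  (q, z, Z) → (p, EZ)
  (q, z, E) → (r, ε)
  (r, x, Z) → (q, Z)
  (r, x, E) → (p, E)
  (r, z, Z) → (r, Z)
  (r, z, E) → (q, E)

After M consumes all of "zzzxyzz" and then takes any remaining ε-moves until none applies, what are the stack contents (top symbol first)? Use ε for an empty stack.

EZ

(p, zzzxyzz, Z) ⊢ (q, zzxyzz, EZ) ⊢ (r, zxyzz, Z) ⊢ (r, xyzz, Z) ⊢ (q, yzz, Z) ⊢ (p, zz, EZ) ⊢ (q, z, Z) ⊢ (p, ε, EZ)
All input consumed in state p with stack EZ.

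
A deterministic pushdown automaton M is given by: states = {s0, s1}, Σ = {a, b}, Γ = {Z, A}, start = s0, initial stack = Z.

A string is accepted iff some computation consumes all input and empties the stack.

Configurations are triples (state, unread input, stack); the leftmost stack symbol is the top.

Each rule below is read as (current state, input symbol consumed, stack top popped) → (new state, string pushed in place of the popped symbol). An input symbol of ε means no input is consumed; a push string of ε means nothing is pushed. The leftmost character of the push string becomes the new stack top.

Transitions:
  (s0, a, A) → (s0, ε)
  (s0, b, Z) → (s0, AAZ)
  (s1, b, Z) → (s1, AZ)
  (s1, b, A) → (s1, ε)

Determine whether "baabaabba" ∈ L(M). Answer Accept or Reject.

Reject

(s0, baabaabba, Z)
  read b, top Z: go to s0, push AAZ → (s0, aabaabba, AAZ)
  read a, top A: go to s0, push ε → (s0, abaabba, AZ)
  read a, top A: go to s0, push ε → (s0, baabba, Z)
  read b, top Z: go to s0, push AAZ → (s0, aabba, AAZ)
  read a, top A: go to s0, push ε → (s0, abba, AZ)
  read a, top A: go to s0, push ε → (s0, bba, Z)
  read b, top Z: go to s0, push AAZ → (s0, ba, AAZ)
No transition applies at (s0, ba, AAZ); input not fully consumed.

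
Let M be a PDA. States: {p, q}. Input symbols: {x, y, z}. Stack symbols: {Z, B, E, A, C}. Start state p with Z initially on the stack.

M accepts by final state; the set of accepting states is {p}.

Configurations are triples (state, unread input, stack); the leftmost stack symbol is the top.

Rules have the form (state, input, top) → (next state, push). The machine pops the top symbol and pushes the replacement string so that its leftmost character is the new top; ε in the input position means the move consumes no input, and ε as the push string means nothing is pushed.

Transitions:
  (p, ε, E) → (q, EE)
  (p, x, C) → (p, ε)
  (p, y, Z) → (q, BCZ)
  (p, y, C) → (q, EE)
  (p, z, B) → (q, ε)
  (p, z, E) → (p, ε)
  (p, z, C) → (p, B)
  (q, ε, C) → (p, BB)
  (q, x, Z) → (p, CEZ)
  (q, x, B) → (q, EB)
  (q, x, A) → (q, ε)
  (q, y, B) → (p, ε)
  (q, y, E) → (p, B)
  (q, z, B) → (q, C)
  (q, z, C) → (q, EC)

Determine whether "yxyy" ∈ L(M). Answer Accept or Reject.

Reject

No computation consumes all input and reaches a final state.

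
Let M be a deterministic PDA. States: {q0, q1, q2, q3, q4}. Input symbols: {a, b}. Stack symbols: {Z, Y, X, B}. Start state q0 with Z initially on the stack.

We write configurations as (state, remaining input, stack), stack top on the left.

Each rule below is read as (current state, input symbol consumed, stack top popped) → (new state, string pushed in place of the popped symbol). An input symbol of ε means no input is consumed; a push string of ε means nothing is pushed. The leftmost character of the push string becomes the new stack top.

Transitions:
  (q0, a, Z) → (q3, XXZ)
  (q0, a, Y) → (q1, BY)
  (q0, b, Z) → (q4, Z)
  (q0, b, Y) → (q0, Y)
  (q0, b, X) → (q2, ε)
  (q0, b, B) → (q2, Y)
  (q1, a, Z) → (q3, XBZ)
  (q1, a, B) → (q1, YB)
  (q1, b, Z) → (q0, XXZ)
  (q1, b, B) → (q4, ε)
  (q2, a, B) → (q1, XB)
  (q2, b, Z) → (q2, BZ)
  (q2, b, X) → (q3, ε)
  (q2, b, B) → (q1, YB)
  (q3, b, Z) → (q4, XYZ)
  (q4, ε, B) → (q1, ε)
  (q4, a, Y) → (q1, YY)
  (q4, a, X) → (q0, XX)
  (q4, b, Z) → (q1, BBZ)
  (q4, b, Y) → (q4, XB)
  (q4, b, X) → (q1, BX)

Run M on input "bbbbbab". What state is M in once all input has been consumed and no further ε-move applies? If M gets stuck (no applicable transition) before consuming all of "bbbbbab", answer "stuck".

stuck

(q0, bbbbbab, Z)
  read b, top Z: go to q4, push Z → (q4, bbbbab, Z)
  read b, top Z: go to q1, push BBZ → (q1, bbbab, BBZ)
  read b, top B: go to q4, push ε → (q4, bbab, BZ)
  ε-move, top B: go to q1, push ε → (q1, bbab, Z)
  read b, top Z: go to q0, push XXZ → (q0, bab, XXZ)
  read b, top X: go to q2, push ε → (q2, ab, XZ)
No transition for (q2, a, top X); M blocks with input ab remaining.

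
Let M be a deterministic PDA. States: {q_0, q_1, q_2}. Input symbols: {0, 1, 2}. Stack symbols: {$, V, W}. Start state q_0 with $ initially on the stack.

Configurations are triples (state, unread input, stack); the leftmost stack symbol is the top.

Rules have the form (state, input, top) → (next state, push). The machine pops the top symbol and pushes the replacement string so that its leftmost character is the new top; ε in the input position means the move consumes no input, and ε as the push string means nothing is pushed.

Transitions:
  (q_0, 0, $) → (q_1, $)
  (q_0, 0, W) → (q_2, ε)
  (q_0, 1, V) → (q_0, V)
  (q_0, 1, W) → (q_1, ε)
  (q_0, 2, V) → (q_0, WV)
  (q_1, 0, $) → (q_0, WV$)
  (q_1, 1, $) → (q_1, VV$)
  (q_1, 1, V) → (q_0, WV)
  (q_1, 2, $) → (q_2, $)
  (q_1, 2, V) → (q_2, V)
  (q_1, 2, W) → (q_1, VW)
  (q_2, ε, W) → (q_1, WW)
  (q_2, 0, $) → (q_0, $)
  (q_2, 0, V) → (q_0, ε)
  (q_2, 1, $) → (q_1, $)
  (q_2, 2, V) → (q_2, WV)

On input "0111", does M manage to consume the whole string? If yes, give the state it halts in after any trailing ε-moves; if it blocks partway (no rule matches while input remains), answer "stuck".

(q_0, 0111, $)
  read 0, top $: go to q_1, push $ → (q_1, 111, $)
  read 1, top $: go to q_1, push VV$ → (q_1, 11, VV$)
  read 1, top V: go to q_0, push WV → (q_0, 1, WVV$)
  read 1, top W: go to q_1, push ε → (q_1, ε, VV$)
All input consumed; M is in state q_1.

q_1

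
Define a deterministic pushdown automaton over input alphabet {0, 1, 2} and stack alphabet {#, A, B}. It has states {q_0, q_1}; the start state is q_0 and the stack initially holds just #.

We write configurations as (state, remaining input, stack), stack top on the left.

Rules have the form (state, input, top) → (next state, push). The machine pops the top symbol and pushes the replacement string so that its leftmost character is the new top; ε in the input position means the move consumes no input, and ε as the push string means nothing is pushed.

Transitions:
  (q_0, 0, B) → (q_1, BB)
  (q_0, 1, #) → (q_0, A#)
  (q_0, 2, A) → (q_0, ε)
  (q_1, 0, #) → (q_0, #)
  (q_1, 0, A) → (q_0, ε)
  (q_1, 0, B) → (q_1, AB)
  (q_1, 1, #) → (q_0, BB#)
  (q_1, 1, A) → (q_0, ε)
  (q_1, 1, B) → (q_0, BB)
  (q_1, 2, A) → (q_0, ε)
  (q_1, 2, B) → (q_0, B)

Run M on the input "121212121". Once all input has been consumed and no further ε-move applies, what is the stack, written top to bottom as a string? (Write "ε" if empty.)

A#

(q_0, 121212121, #) ⊢ (q_0, 21212121, A#) ⊢ (q_0, 1212121, #) ⊢ (q_0, 212121, A#) ⊢ (q_0, 12121, #) ⊢ (q_0, 2121, A#) ⊢ (q_0, 121, #) ⊢ (q_0, 21, A#) ⊢ (q_0, 1, #) ⊢ (q_0, ε, A#)
All input consumed in state q_0 with stack A#.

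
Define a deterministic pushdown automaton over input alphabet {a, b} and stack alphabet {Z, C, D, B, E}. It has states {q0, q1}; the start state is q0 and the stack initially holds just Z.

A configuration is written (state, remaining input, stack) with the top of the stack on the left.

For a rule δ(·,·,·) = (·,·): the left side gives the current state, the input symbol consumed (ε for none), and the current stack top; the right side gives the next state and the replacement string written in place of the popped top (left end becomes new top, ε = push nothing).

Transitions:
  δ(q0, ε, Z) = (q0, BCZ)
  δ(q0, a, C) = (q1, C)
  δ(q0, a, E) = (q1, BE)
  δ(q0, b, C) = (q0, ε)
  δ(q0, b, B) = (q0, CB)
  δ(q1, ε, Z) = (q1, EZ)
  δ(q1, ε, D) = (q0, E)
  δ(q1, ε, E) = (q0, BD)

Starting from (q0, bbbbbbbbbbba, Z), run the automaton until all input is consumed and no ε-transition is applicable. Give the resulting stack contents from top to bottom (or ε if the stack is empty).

(q0, bbbbbbbbbbba, Z)
  ε-move, top Z: go to q0, push BCZ → (q0, bbbbbbbbbbba, BCZ)
  read b, top B: go to q0, push CB → (q0, bbbbbbbbbba, CBCZ)
  read b, top C: go to q0, push ε → (q0, bbbbbbbbba, BCZ)
  read b, top B: go to q0, push CB → (q0, bbbbbbbba, CBCZ)
  read b, top C: go to q0, push ε → (q0, bbbbbbba, BCZ)
  read b, top B: go to q0, push CB → (q0, bbbbbba, CBCZ)
  read b, top C: go to q0, push ε → (q0, bbbbba, BCZ)
  read b, top B: go to q0, push CB → (q0, bbbba, CBCZ)
  read b, top C: go to q0, push ε → (q0, bbba, BCZ)
  read b, top B: go to q0, push CB → (q0, bba, CBCZ)
  read b, top C: go to q0, push ε → (q0, ba, BCZ)
  read b, top B: go to q0, push CB → (q0, a, CBCZ)
  read a, top C: go to q1, push C → (q1, ε, CBCZ)
All input consumed in state q1 with stack CBCZ.

CBCZ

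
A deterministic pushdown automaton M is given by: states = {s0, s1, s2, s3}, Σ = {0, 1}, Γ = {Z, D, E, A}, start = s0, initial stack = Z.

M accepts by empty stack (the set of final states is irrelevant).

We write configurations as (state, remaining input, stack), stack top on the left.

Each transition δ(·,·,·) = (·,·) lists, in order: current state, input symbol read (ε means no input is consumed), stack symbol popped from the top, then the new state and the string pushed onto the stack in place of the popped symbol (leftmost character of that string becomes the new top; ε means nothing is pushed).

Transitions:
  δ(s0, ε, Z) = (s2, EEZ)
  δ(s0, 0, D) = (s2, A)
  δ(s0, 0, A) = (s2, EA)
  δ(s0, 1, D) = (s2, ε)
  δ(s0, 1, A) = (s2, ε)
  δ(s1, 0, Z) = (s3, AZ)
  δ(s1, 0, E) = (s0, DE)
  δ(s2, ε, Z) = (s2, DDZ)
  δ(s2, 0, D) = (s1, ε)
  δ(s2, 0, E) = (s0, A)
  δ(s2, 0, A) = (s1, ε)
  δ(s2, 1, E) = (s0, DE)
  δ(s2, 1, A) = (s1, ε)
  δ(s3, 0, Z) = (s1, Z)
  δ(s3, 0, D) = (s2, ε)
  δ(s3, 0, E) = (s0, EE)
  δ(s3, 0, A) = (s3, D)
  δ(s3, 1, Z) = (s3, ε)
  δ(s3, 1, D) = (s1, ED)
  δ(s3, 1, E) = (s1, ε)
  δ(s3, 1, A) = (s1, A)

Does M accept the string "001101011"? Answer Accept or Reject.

(s0, 001101011, Z)
  ε-move, top Z: go to s2, push EEZ → (s2, 001101011, EEZ)
  read 0, top E: go to s0, push A → (s0, 01101011, AEZ)
  read 0, top A: go to s2, push EA → (s2, 1101011, EAEZ)
  read 1, top E: go to s0, push DE → (s0, 101011, DEAEZ)
  read 1, top D: go to s2, push ε → (s2, 01011, EAEZ)
  read 0, top E: go to s0, push A → (s0, 1011, AAEZ)
  read 1, top A: go to s2, push ε → (s2, 011, AEZ)
  read 0, top A: go to s1, push ε → (s1, 11, EZ)
No transition applies at (s1, 11, EZ); input not fully consumed.

Reject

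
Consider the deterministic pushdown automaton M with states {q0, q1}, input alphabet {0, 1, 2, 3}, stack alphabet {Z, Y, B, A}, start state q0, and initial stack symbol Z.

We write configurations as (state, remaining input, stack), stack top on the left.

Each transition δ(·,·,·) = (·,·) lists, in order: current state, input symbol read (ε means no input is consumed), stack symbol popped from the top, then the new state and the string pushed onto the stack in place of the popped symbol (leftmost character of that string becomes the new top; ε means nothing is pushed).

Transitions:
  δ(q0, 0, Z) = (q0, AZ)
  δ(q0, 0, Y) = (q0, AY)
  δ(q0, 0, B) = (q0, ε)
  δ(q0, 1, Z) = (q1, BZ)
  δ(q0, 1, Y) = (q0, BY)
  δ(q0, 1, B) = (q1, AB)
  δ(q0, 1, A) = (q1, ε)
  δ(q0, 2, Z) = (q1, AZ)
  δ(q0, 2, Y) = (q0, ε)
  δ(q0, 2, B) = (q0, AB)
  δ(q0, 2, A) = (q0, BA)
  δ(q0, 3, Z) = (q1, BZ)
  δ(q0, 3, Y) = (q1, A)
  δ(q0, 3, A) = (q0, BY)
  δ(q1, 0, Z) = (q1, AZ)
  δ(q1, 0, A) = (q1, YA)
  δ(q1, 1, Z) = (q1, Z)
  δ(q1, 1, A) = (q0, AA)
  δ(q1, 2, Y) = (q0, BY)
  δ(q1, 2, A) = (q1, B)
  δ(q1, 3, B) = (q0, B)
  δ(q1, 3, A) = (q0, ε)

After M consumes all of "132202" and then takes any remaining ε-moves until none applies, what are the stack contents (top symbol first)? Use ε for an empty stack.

BABZ

(q0, 132202, Z) ⊢ (q1, 32202, BZ) ⊢ (q0, 2202, BZ) ⊢ (q0, 202, ABZ) ⊢ (q0, 02, BABZ) ⊢ (q0, 2, ABZ) ⊢ (q0, ε, BABZ)
All input consumed in state q0 with stack BABZ.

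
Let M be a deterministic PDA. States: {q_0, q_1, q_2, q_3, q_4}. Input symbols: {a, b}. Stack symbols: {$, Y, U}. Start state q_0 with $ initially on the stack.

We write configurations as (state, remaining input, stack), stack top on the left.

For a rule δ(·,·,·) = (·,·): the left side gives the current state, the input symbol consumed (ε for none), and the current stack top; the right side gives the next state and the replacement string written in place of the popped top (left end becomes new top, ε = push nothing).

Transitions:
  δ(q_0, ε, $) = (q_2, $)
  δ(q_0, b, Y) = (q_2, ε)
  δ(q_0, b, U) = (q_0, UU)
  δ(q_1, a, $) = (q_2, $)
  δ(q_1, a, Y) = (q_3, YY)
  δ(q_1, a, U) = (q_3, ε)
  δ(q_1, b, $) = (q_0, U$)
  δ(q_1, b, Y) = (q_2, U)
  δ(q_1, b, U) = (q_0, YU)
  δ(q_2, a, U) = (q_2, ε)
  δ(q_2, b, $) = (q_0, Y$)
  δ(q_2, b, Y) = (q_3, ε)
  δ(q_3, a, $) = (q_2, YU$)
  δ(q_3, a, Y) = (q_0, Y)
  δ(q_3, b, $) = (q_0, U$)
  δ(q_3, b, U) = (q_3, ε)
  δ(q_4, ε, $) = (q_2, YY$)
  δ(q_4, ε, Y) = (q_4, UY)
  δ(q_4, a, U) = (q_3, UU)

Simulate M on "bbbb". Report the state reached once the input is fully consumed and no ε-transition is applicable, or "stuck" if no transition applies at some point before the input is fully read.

q_2

(q_0, bbbb, $)
  ε-move, top $: go to q_2, push $ → (q_2, bbbb, $)
  read b, top $: go to q_0, push Y$ → (q_0, bbb, Y$)
  read b, top Y: go to q_2, push ε → (q_2, bb, $)
  read b, top $: go to q_0, push Y$ → (q_0, b, Y$)
  read b, top Y: go to q_2, push ε → (q_2, ε, $)
All input consumed; M is in state q_2.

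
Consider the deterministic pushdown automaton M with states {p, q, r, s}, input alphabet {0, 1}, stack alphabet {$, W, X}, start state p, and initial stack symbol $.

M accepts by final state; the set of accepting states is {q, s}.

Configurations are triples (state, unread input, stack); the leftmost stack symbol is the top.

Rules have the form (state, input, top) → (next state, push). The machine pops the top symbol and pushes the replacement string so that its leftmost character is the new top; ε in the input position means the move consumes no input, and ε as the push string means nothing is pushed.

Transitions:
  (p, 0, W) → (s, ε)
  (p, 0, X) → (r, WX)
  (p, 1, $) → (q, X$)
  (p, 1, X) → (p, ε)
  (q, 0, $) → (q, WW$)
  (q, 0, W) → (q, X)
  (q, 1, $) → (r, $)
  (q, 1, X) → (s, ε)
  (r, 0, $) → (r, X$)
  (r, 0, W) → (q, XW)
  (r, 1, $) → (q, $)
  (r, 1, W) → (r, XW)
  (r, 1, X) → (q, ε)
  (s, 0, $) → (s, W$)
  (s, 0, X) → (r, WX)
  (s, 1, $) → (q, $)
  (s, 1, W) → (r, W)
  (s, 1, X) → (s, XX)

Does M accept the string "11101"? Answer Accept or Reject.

Reject

(p, 11101, $) ⊢ (q, 1101, X$) ⊢ (s, 101, $) ⊢ (q, 01, $) ⊢ (q, 1, WW$)
No transition applies at (q, 1, WW$); input not fully consumed.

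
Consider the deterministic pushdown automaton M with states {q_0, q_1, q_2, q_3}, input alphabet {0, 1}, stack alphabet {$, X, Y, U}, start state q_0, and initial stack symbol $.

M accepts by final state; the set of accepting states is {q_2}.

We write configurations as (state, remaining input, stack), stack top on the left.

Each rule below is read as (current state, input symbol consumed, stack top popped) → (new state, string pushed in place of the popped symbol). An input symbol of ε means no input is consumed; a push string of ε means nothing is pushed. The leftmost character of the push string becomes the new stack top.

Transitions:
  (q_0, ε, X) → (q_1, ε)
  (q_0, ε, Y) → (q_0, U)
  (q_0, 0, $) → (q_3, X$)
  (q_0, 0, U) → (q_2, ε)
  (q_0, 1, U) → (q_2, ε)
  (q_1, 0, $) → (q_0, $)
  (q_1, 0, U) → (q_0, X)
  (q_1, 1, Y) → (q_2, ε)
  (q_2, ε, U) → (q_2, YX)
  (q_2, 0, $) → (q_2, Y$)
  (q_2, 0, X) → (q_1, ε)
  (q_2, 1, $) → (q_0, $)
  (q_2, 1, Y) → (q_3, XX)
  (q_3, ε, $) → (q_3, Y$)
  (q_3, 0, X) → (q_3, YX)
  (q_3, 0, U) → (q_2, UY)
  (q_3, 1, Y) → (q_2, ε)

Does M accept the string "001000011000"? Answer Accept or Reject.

(q_0, 001000011000, $) ⊢ (q_3, 01000011000, X$) ⊢ (q_3, 1000011000, YX$) ⊢ (q_2, 000011000, X$) ⊢ (q_1, 00011000, $) ⊢ (q_0, 0011000, $) ⊢ (q_3, 011000, X$) ⊢ (q_3, 11000, YX$) ⊢ (q_2, 1000, X$)
No transition applies at (q_2, 1000, X$); input not fully consumed.

Reject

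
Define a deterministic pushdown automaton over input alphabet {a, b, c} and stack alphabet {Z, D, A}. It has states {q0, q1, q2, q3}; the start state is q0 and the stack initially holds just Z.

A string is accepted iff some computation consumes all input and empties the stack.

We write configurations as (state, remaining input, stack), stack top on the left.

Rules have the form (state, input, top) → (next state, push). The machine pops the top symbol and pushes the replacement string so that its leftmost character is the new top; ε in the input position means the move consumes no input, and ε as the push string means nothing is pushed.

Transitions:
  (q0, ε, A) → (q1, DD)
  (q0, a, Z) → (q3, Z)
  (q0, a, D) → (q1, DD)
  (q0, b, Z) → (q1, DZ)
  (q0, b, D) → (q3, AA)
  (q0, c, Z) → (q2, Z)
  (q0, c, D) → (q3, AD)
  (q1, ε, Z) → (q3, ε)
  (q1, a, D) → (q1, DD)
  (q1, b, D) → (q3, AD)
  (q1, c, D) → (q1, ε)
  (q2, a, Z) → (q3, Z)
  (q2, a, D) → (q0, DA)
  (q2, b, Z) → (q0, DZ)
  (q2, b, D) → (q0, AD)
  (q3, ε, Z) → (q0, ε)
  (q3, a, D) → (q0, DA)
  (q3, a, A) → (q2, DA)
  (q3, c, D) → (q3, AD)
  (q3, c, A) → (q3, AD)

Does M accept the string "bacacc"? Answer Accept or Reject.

Accept

(q0, bacacc, Z)
  read b, top Z: go to q1, push DZ → (q1, acacc, DZ)
  read a, top D: go to q1, push DD → (q1, cacc, DDZ)
  read c, top D: go to q1, push ε → (q1, acc, DZ)
  read a, top D: go to q1, push DD → (q1, cc, DDZ)
  read c, top D: go to q1, push ε → (q1, c, DZ)
  read c, top D: go to q1, push ε → (q1, ε, Z)
  ε-move, top Z: go to q3, push ε → (q3, ε, ε)
All input consumed and the stack is empty.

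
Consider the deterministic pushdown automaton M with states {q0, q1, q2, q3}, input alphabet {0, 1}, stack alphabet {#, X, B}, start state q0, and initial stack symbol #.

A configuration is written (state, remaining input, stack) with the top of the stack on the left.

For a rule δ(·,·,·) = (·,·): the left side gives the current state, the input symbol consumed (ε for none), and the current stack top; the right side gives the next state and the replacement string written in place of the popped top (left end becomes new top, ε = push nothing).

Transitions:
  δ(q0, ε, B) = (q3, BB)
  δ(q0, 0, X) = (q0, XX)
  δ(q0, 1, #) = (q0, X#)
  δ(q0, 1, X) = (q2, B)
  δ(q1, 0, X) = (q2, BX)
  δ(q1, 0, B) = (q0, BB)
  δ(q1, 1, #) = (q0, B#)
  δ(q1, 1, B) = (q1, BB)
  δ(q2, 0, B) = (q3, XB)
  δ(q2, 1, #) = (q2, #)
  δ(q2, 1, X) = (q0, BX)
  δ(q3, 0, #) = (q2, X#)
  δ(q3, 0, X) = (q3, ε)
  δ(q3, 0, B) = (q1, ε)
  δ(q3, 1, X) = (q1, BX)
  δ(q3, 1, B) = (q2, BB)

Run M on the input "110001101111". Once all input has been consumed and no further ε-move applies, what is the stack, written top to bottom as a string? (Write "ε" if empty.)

(q0, 110001101111, #)
  read 1, top #: go to q0, push X# → (q0, 10001101111, X#)
  read 1, top X: go to q2, push B → (q2, 0001101111, B#)
  read 0, top B: go to q3, push XB → (q3, 001101111, XB#)
  read 0, top X: go to q3, push ε → (q3, 01101111, B#)
  read 0, top B: go to q1, push ε → (q1, 1101111, #)
  read 1, top #: go to q0, push B# → (q0, 101111, B#)
  ε-move, top B: go to q3, push BB → (q3, 101111, BB#)
  read 1, top B: go to q2, push BB → (q2, 01111, BBB#)
  read 0, top B: go to q3, push XB → (q3, 1111, XBBB#)
  read 1, top X: go to q1, push BX → (q1, 111, BXBBB#)
  read 1, top B: go to q1, push BB → (q1, 11, BBXBBB#)
  read 1, top B: go to q1, push BB → (q1, 1, BBBXBBB#)
  read 1, top B: go to q1, push BB → (q1, ε, BBBBXBBB#)
All input consumed in state q1 with stack BBBBXBBB#.

BBBBXBBB#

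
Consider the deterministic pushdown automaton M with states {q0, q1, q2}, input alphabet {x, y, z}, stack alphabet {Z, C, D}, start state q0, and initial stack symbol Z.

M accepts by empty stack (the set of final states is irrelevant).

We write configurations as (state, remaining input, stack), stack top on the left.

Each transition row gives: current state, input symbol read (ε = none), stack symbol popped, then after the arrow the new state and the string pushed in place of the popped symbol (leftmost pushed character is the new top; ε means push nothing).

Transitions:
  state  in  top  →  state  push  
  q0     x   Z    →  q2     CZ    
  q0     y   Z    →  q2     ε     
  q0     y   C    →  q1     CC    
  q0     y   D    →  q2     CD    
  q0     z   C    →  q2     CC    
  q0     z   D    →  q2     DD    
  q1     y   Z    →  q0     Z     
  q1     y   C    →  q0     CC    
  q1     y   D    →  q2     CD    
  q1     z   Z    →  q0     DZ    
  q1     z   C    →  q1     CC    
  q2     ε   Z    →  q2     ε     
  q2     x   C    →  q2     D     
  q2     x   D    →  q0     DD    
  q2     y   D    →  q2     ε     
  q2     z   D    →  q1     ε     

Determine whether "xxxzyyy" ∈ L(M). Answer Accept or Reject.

(q0, xxxzyyy, Z)
  read x, top Z: go to q2, push CZ → (q2, xxzyyy, CZ)
  read x, top C: go to q2, push D → (q2, xzyyy, DZ)
  read x, top D: go to q0, push DD → (q0, zyyy, DDZ)
  read z, top D: go to q2, push DD → (q2, yyy, DDDZ)
  read y, top D: go to q2, push ε → (q2, yy, DDZ)
  read y, top D: go to q2, push ε → (q2, y, DZ)
  read y, top D: go to q2, push ε → (q2, ε, Z)
  ε-move, top Z: go to q2, push ε → (q2, ε, ε)
All input consumed and the stack is empty.

Accept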